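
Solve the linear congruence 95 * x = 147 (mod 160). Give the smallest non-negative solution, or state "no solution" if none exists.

no solution

gcd(95, 160):
160 = 1·95 + 65
95 = 1·65 + 30
65 = 2·30 + 5
30 = 6·5 + 0
gcd = 5, but 5 ∤ 147, so the congruence has no solution.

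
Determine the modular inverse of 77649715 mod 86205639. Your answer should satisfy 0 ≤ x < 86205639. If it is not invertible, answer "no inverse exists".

no inverse exists

Euclidean algorithm on 86205639, 77649715:
86205639 = 1×77649715 + 8555924
77649715 = 9×8555924 + 646399
8555924 = 13×646399 + 152737
646399 = 4×152737 + 35451
152737 = 4×35451 + 10933
35451 = 3×10933 + 2652
10933 = 4×2652 + 325
2652 = 8×325 + 52
325 = 6×52 + 13
52 = 4×13 + 0
Since gcd = 13 > 1, 77649715 is not a unit mod 86205639.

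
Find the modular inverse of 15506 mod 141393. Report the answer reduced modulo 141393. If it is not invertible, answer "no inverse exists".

27602

Run Euclid on (141393, 15506):
141393 = 9*15506 + 1839
15506 = 8*1839 + 794
1839 = 2*794 + 251
794 = 3*251 + 41
251 = 6*41 + 5
41 = 8*5 + 1
5 = 5*1 + 0
The gcd is 1. Working backward:
1 = 41 − 8·5
1 = −8·251 + 49·41
1 = 49·794 − 155·251
1 = −155·1839 + 359·794
1 = 359·15506 − 3027·1839
1 = −3027·141393 + 27602·15506
So 15506·27602 ≡ 1 (mod 141393).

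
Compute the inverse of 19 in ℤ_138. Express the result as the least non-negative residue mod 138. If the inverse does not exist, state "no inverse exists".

Apply the Euclidean algorithm to 138 and 19:
138 = 7·19 + 5
19 = 3·5 + 4
5 = 1·4 + 1
4 = 4·1 + 0
gcd = 1, so the inverse exists. Back-substitute:
1 = 5 − 4
1 = −19 + 4·5
1 = 4·138 − 29·19
So 19·(-29) ≡ 1 (mod 138), and -29 ≡ 109 (mod 138).

109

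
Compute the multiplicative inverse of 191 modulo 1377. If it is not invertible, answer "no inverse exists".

gcd(1377, 191) by repeated division:
1377 = 7*191 + 40
191 = 4*40 + 31
40 = 1*31 + 9
31 = 3*9 + 4
9 = 2*4 + 1
4 = 4*1 + 0
Since gcd(191, 1377) = 1, back-substitute to write 1 as a combination:
1 = 9 − 2·4
1 = −2·31 + 7·9
1 = 7·40 − 9·31
1 = −9·191 + 43·40
1 = 43·1377 − 310·191
So 191·(-310) ≡ 1 (mod 1377), and -310 ≡ 1067 (mod 1377).

1067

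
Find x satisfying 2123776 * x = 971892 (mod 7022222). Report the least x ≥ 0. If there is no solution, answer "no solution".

First find gcd(2123776, 7022222):
7022222 = 3*2123776 + 650894
2123776 = 3*650894 + 171094
650894 = 3*171094 + 137612
171094 = 1*137612 + 33482
137612 = 4*33482 + 3684
33482 = 9*3684 + 326
3684 = 11*326 + 98
326 = 3*98 + 32
98 = 3*32 + 2
32 = 16*2 + 0
gcd = 2 and 2 | 971892, so solutions exist. Divide through by 2: 1061888x ≡ 485946 (mod 3511111).
Now find 1061888⁻¹ mod 3511111:
3511111 = 3*1061888 + 325447
1061888 = 3*325447 + 85547
325447 = 3*85547 + 68806
85547 = 1*68806 + 16741
68806 = 4*16741 + 1842
16741 = 9*1842 + 163
1842 = 11*163 + 49
163 = 3*49 + 16
49 = 3*16 + 1
16 = 16*1 + 0
Back-substitute:
1 = 49 − 3·16
1 = −3·163 + 10·49
1 = 10·1842 − 113·163
1 = −113·16741 + 1027·1842
1 = 1027·68806 − 4221·16741
1 = −4221·85547 + 5248·68806
1 = 5248·325447 − 19965·85547
1 = −19965·1061888 + 65143·325447
1 = 65143·3511111 − 215394·1061888
So 1061888·(-215394) ≡ 1 (mod 3511111), i.e. 1061888⁻¹ ≡ 3295717.
Then x ≡ 3295717·485946 ≡ 3388408 (mod 3511111); the smallest non-negative solution is x = 3388408.

3388408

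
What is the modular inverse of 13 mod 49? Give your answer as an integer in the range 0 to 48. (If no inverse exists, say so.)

34

gcd(49, 13) by repeated division:
49 = 3·13 + 10
13 = 1·10 + 3
10 = 3·3 + 1
3 = 3·1 + 0
gcd = 1, so the inverse exists. Back-substitute:
1 = 10 − 3·3
1 = −3·13 + 4·10
1 = 4·49 − 15·13
So 13·(-15) ≡ 1 (mod 49), and -15 ≡ 34 (mod 49).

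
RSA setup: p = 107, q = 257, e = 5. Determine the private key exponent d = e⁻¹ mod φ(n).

21709

φ(n) = (p−1)(q−1) = 106·256 = 27136.
Need d with 5·d ≡ 1 (mod 27136). Apply the extended Euclidean algorithm:
27136 = 5427*5 + 1
5 = 5*1 + 0
Back-substitute:
1 = 27136 − 5427·5
So 5·(-5427) ≡ 1 (mod 27136), hence d ≡ -5427 ≡ 21709 (mod 27136).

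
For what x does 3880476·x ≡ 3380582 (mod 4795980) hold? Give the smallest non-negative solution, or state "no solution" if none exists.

gcd(3880476, 4795980):
4795980 = 1×3880476 + 915504
3880476 = 4×915504 + 218460
915504 = 4×218460 + 41664
218460 = 5×41664 + 10140
41664 = 4×10140 + 1104
10140 = 9×1104 + 204
1104 = 5×204 + 84
204 = 2×84 + 36
84 = 2×36 + 12
36 = 3×12 + 0
gcd = 12, but 12 ∤ 3380582, so the congruence has no solution.

no solution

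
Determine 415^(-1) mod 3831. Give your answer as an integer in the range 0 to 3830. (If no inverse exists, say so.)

Run Euclid on (3831, 415):
3831 = 9×415 + 96
415 = 4×96 + 31
96 = 3×31 + 3
31 = 10×3 + 1
3 = 3×1 + 0
Since gcd(415, 3831) = 1, back-substitute to write 1 as a combination:
1 = 31 − 10·3
1 = −10·96 + 31·31
1 = 31·415 − 134·96
1 = −134·3831 + 1237·415
So 415·1237 ≡ 1 (mod 3831).

1237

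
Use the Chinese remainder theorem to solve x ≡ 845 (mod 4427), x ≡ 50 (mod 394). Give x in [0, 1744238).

244330

Write x = 845 + 4427·k. Then 4427·k ≡ 50 − 845 ≡ 387 (mod 394).
Need 4427⁻¹ mod 394. Extended Euclid on (394, 93):
394 = 4·93 + 22
93 = 4·22 + 5
22 = 4·5 + 2
5 = 2·2 + 1
2 = 2·1 + 0
Back-substitute:
1 = 5 − 2·2
1 = −2·22 + 9·5
1 = 9·93 − 38·22
1 = −38·394 + 161·93
4427⁻¹ ≡ 161 (mod 394), so k ≡ 161·387 ≡ 55 (mod 394).
x = 845 + 4427·55 = 244330.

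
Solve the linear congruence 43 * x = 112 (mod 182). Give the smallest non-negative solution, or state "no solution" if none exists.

First find gcd(43, 182):
182 = 4*43 + 10
43 = 4*10 + 3
10 = 3*3 + 1
3 = 3*1 + 0
gcd = 1, so a unique solution mod 182 exists.
Back-substitute for the Bézout coefficients:
1 = 10 − 3·3
1 = −3·43 + 13·10
1 = 13·182 − 55·43
So 43·(-55) ≡ 1 (mod 182), giving 43⁻¹ ≡ 127.
x ≡ 43⁻¹·112 ≡ 127·112 ≡ 28 (mod 182).

28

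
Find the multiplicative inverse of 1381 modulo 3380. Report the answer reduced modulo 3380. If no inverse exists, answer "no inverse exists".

Extended Euclidean algorithm:
3380 = 2·1381 + 618
1381 = 2·618 + 145
618 = 4·145 + 38
145 = 3·38 + 31
38 = 1·31 + 7
31 = 4·7 + 3
7 = 2·3 + 1
3 = 3·1 + 0
Since gcd(1381, 3380) = 1, back-substitute to write 1 as a combination:
1 = 7 − 2·3
1 = −2·31 + 9·7
1 = 9·38 − 11·31
1 = −11·145 + 42·38
1 = 42·618 − 179·145
1 = −179·1381 + 400·618
1 = 400·3380 − 979·1381
Thus 1381·(-979) ≡ 1 (mod 3380); reducing, -979 mod 3380 = 2401.

2401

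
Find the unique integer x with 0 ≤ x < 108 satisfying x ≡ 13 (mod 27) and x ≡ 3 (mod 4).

67

Write x = 13 + 27·k. Then 27·k ≡ 3 − 13 ≡ 2 (mod 4).
Need 27⁻¹ mod 4. Extended Euclid on (4, 3):
4 = 1·3 + 1
3 = 3·1 + 0
Back-substitute:
1 = 4 − 3
27⁻¹ ≡ 3 (mod 4), so k ≡ 3·2 ≡ 2 (mod 4).
x = 13 + 27·2 = 67.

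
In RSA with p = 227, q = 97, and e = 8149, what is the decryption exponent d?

15229

φ(n) = (p−1)(q−1) = 226·96 = 21696.
Need d with 8149·d ≡ 1 (mod 21696). Apply the extended Euclidean algorithm:
21696 = 2*8149 + 5398
8149 = 1*5398 + 2751
5398 = 1*2751 + 2647
2751 = 1*2647 + 104
2647 = 25*104 + 47
104 = 2*47 + 10
47 = 4*10 + 7
10 = 1*7 + 3
7 = 2*3 + 1
3 = 3*1 + 0
Back-substitute:
1 = 7 − 2·3
1 = −2·10 + 3·7
1 = 3·47 − 14·10
1 = −14·104 + 31·47
1 = 31·2647 − 789·104
1 = −789·2751 + 820·2647
1 = 820·5398 − 1609·2751
1 = −1609·8149 + 2429·5398
1 = 2429·21696 − 6467·8149
So 8149·(-6467) ≡ 1 (mod 21696), hence d ≡ -6467 ≡ 15229 (mod 21696).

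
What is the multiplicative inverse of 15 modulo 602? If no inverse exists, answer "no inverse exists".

281

Extended Euclidean algorithm:
602 = 40×15 + 2
15 = 7×2 + 1
2 = 2×1 + 0
gcd = 1, so the inverse exists. Back-substitute:
1 = 15 − 7·2
1 = −7·602 + 281·15
So 15·281 ≡ 1 (mod 602).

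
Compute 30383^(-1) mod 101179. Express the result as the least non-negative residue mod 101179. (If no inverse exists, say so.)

Extended Euclidean algorithm:
101179 = 3*30383 + 10030
30383 = 3*10030 + 293
10030 = 34*293 + 68
293 = 4*68 + 21
68 = 3*21 + 5
21 = 4*5 + 1
5 = 5*1 + 0
gcd = 1, so the inverse exists. Back-substitute:
1 = 21 − 4·5
1 = −4·68 + 13·21
1 = 13·293 − 56·68
1 = −56·10030 + 1917·293
1 = 1917·30383 − 5807·10030
1 = −5807·101179 + 19338·30383
So 30383·19338 ≡ 1 (mod 101179).

19338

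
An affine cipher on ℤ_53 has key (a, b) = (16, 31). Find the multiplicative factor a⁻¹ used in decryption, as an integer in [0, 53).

10

Apply the Euclidean algorithm to 53 and 16:
53 = 3×16 + 5
16 = 3×5 + 1
5 = 5×1 + 0
The gcd is 1. Working backward:
1 = 16 − 3·5
1 = −3·53 + 10·16
So 16·10 ≡ 1 (mod 53).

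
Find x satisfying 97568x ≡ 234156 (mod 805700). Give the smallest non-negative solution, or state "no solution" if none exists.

200742

First find gcd(97568, 805700):
805700 = 8*97568 + 25156
97568 = 3*25156 + 22100
25156 = 1*22100 + 3056
22100 = 7*3056 + 708
3056 = 4*708 + 224
708 = 3*224 + 36
224 = 6*36 + 8
36 = 4*8 + 4
8 = 2*4 + 0
gcd = 4 and 4 | 234156, so solutions exist. Divide through by 4: 24392x ≡ 58539 (mod 201425).
Now find 24392⁻¹ mod 201425:
201425 = 8*24392 + 6289
24392 = 3*6289 + 5525
6289 = 1*5525 + 764
5525 = 7*764 + 177
764 = 4*177 + 56
177 = 3*56 + 9
56 = 6*9 + 2
9 = 4*2 + 1
2 = 2*1 + 0
Back-substitute:
1 = 9 − 4·2
1 = −4·56 + 25·9
1 = 25·177 − 79·56
1 = −79·764 + 341·177
1 = 341·5525 − 2466·764
1 = −2466·6289 + 2807·5525
1 = 2807·24392 − 10887·6289
1 = −10887·201425 + 89903·24392
So 24392⁻¹ ≡ 89903 (mod 201425).
Then x ≡ 89903·58539 ≡ 200742 (mod 201425); the smallest non-negative solution is x = 200742.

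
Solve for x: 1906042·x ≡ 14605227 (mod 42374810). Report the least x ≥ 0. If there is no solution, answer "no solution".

no solution

gcd(1906042, 42374810):
42374810 = 22×1906042 + 441886
1906042 = 4×441886 + 138498
441886 = 3×138498 + 26392
138498 = 5×26392 + 6538
26392 = 4×6538 + 240
6538 = 27×240 + 58
240 = 4×58 + 8
58 = 7×8 + 2
8 = 4×2 + 0
gcd = 2, but 2 ∤ 14605227, so the congruence has no solution.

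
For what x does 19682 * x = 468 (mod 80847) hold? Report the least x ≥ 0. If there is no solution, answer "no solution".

3204

First find gcd(19682, 80847):
80847 = 4×19682 + 2119
19682 = 9×2119 + 611
2119 = 3×611 + 286
611 = 2×286 + 39
286 = 7×39 + 13
39 = 3×13 + 0
gcd = 13 and 13 | 468, so solutions exist. Divide through by 13: 1514x ≡ 36 (mod 6219).
Now find 1514⁻¹ mod 6219:
6219 = 4×1514 + 163
1514 = 9×163 + 47
163 = 3×47 + 22
47 = 2×22 + 3
22 = 7×3 + 1
3 = 3×1 + 0
Back-substitute:
1 = 22 − 7·3
1 = −7·47 + 15·22
1 = 15·163 − 52·47
1 = −52·1514 + 483·163
1 = 483·6219 − 1984·1514
So 1514·(-1984) ≡ 1 (mod 6219), i.e. 1514⁻¹ ≡ 4235.
Then x ≡ 4235·36 ≡ 3204 (mod 6219); the smallest non-negative solution is x = 3204.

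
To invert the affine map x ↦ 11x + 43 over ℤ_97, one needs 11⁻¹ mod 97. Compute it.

Run Euclid on (97, 11):
97 = 8×11 + 9
11 = 1×9 + 2
9 = 4×2 + 1
2 = 2×1 + 0
gcd = 1, so the inverse exists. Back-substitute:
1 = 9 − 4·2
1 = −4·11 + 5·9
1 = 5·97 − 44·11
So 11·(-44) ≡ 1 (mod 97), and -44 ≡ 53 (mod 97).

53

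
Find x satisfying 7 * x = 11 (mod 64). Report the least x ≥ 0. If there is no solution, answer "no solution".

First find gcd(7, 64):
64 = 9×7 + 1
7 = 7×1 + 0
gcd = 1, so a unique solution mod 64 exists.
Back-substitute for the Bézout coefficients:
1 = 64 − 9·7
So 7·(-9) ≡ 1 (mod 64), giving 7⁻¹ ≡ 55.
x ≡ 7⁻¹·11 ≡ 55·11 ≡ 29 (mod 64).

29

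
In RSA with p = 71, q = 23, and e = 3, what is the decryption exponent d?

φ(n) = (p−1)(q−1) = 70·22 = 1540.
Need d with 3·d ≡ 1 (mod 1540). Apply the extended Euclidean algorithm:
1540 = 513·3 + 1
3 = 3·1 + 0
Back-substitute:
1 = 1540 − 513·3
So 3·(-513) ≡ 1 (mod 1540), hence d ≡ -513 ≡ 1027 (mod 1540).

1027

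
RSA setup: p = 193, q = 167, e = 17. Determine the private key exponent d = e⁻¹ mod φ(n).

φ(n) = (p−1)(q−1) = 192·166 = 31872.
Need d with 17·d ≡ 1 (mod 31872). Apply the extended Euclidean algorithm:
31872 = 1874×17 + 14
17 = 1×14 + 3
14 = 4×3 + 2
3 = 1×2 + 1
2 = 2×1 + 0
Back-substitute:
1 = 3 − 2
1 = −14 + 5·3
1 = 5·17 − 6·14
1 = −6·31872 + 11249·17
So 17·11249 ≡ 1 (mod 31872), hence d = 11249.

11249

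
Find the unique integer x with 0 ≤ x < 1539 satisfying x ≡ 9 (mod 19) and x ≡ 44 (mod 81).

1016

Write x = 9 + 19·k. Then 19·k ≡ 44 − 9 ≡ 35 (mod 81).
Need 19⁻¹ mod 81. Extended Euclid on (81, 19):
81 = 4×19 + 5
19 = 3×5 + 4
5 = 1×4 + 1
4 = 4×1 + 0
Back-substitute:
1 = 5 − 4
1 = −19 + 4·5
1 = 4·81 − 17·19
19⁻¹ ≡ 64 (mod 81), so k ≡ 64·35 ≡ 53 (mod 81).
x = 9 + 19·53 = 1016.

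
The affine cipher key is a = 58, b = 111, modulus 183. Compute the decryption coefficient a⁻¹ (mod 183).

142

gcd(183, 58) by repeated division:
183 = 3·58 + 9
58 = 6·9 + 4
9 = 2·4 + 1
4 = 4·1 + 0
The gcd is 1. Working backward:
1 = 9 − 2·4
1 = −2·58 + 13·9
1 = 13·183 − 41·58
Hence 58⁻¹ ≡ -41 ≡ 142 (mod 183).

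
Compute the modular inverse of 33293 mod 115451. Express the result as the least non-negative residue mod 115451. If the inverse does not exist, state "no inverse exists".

Extended Euclidean algorithm:
115451 = 3×33293 + 15572
33293 = 2×15572 + 2149
15572 = 7×2149 + 529
2149 = 4×529 + 33
529 = 16×33 + 1
33 = 33×1 + 0
Since gcd(33293, 115451) = 1, back-substitute to write 1 as a combination:
1 = 529 − 16·33
1 = −16·2149 + 65·529
1 = 65·15572 − 471·2149
1 = −471·33293 + 1007·15572
1 = 1007·115451 − 3492·33293
So 33293·(-3492) ≡ 1 (mod 115451), and -3492 ≡ 111959 (mod 115451).

111959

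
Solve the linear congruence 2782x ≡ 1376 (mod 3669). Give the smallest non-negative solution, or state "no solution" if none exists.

470

First find gcd(2782, 3669):
3669 = 1·2782 + 887
2782 = 3·887 + 121
887 = 7·121 + 40
121 = 3·40 + 1
40 = 40·1 + 0
gcd = 1, so a unique solution mod 3669 exists.
Back-substitute for the Bézout coefficients:
1 = 121 − 3·40
1 = −3·887 + 22·121
1 = 22·2782 − 69·887
1 = −69·3669 + 91·2782
So 2782·(91) ≡ 1 (mod 3669), giving 2782⁻¹ ≡ 91.
x ≡ 2782⁻¹·1376 ≡ 91·1376 ≡ 470 (mod 3669).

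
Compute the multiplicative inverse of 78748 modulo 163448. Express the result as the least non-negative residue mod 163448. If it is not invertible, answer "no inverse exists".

no inverse exists

Compute gcd(78748, 163448):
163448 = 2×78748 + 5952
78748 = 13×5952 + 1372
5952 = 4×1372 + 464
1372 = 2×464 + 444
464 = 1×444 + 20
444 = 22×20 + 4
20 = 5×4 + 0
gcd(78748, 163448) = 4 ≠ 1, so 78748 has no multiplicative inverse modulo 163448.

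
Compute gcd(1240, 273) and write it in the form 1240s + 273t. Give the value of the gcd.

Euclidean algorithm:
1240 = 4·273 + 148
273 = 1·148 + 125
148 = 1·125 + 23
125 = 5·23 + 10
23 = 2·10 + 3
10 = 3·3 + 1
3 = 3·1 + 0
gcd(1240, 273) = 1.
Express as a combination:
1 = 10 − 3·3
1 = −3·23 + 7·10
1 = 7·125 − 38·23
1 = −38·148 + 45·125
1 = 45·273 − 83·148
1 = −83·1240 + 377·273
So 1 = (-83)·1240 + (377)·273.

1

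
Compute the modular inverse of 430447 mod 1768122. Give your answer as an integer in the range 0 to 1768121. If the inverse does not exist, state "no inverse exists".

1208653

Extended Euclidean algorithm:
1768122 = 4×430447 + 46334
430447 = 9×46334 + 13441
46334 = 3×13441 + 6011
13441 = 2×6011 + 1419
6011 = 4×1419 + 335
1419 = 4×335 + 79
335 = 4×79 + 19
79 = 4×19 + 3
19 = 6×3 + 1
3 = 3×1 + 0
The gcd is 1. Working backward:
1 = 19 − 6·3
1 = −6·79 + 25·19
1 = 25·335 − 106·79
1 = −106·1419 + 449·335
1 = 449·6011 − 1902·1419
1 = −1902·13441 + 4253·6011
1 = 4253·46334 − 14661·13441
1 = −14661·430447 + 136202·46334
1 = 136202·1768122 − 559469·430447
Hence 430447⁻¹ ≡ -559469 ≡ 1208653 (mod 1768122).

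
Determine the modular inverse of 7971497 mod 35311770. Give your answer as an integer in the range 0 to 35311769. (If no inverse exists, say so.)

gcd(35311770, 7971497) by repeated division:
35311770 = 4·7971497 + 3425782
7971497 = 2·3425782 + 1119933
3425782 = 3·1119933 + 65983
1119933 = 16·65983 + 64205
65983 = 1·64205 + 1778
64205 = 36·1778 + 197
1778 = 9·197 + 5
197 = 39·5 + 2
5 = 2·2 + 1
2 = 2·1 + 0
Since gcd(7971497, 35311770) = 1, back-substitute to write 1 as a combination:
1 = 5 − 2·2
1 = −2·197 + 79·5
1 = 79·1778 − 713·197
1 = −713·64205 + 25747·1778
1 = 25747·65983 − 26460·64205
1 = −26460·1119933 + 449107·65983
1 = 449107·3425782 − 1373781·1119933
1 = −1373781·7971497 + 3196669·3425782
1 = 3196669·35311770 − 14160457·7971497
Hence 7971497⁻¹ ≡ -14160457 ≡ 21151313 (mod 35311770).

21151313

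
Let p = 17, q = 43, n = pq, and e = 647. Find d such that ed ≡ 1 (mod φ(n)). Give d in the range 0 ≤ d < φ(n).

215

φ(n) = (p−1)(q−1) = 16·42 = 672.
Need d with 647·d ≡ 1 (mod 672). Apply the extended Euclidean algorithm:
672 = 1·647 + 25
647 = 25·25 + 22
25 = 1·22 + 3
22 = 7·3 + 1
3 = 3·1 + 0
Back-substitute:
1 = 22 − 7·3
1 = −7·25 + 8·22
1 = 8·647 − 207·25
1 = −207·672 + 215·647
So 647·215 ≡ 1 (mod 672), hence d = 215.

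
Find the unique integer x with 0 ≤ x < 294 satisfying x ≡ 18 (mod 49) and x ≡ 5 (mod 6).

263

Write x = 18 + 49·k. Then 49·k ≡ 5 − 18 ≡ 5 (mod 6).
Need 49⁻¹ mod 6. Extended Euclid on (6, 1):
6 = 6*1 + 0
49⁻¹ ≡ 1 (mod 6), so k ≡ 1·5 ≡ 5 (mod 6).
x = 18 + 49·5 = 263.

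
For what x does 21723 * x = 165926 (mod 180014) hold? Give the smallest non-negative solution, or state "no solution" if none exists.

167434

First find gcd(21723, 180014):
180014 = 8*21723 + 6230
21723 = 3*6230 + 3033
6230 = 2*3033 + 164
3033 = 18*164 + 81
164 = 2*81 + 2
81 = 40*2 + 1
2 = 2*1 + 0
gcd = 1, so a unique solution mod 180014 exists.
Back-substitute for the Bézout coefficients:
1 = 81 − 40·2
1 = −40·164 + 81·81
1 = 81·3033 − 1498·164
1 = −1498·6230 + 3077·3033
1 = 3077·21723 − 10729·6230
1 = −10729·180014 + 88909·21723
So 21723·(88909) ≡ 1 (mod 180014), giving 21723⁻¹ ≡ 88909.
x ≡ 21723⁻¹·165926 ≡ 88909·165926 ≡ 167434 (mod 180014).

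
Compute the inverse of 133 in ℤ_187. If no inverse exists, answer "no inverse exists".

Extended Euclidean algorithm:
187 = 1×133 + 54
133 = 2×54 + 25
54 = 2×25 + 4
25 = 6×4 + 1
4 = 4×1 + 0
gcd = 1, so the inverse exists. Back-substitute:
1 = 25 − 6·4
1 = −6·54 + 13·25
1 = 13·133 − 32·54
1 = −32·187 + 45·133
So 133·45 ≡ 1 (mod 187).

45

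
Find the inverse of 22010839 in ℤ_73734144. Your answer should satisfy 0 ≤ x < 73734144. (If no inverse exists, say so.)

50266087

gcd(73734144, 22010839) by repeated division:
73734144 = 3*22010839 + 7701627
22010839 = 2*7701627 + 6607585
7701627 = 1*6607585 + 1094042
6607585 = 6*1094042 + 43333
1094042 = 25*43333 + 10717
43333 = 4*10717 + 465
10717 = 23*465 + 22
465 = 21*22 + 3
22 = 7*3 + 1
3 = 3*1 + 0
Since gcd(22010839, 73734144) = 1, back-substitute to write 1 as a combination:
1 = 22 − 7·3
1 = −7·465 + 148·22
1 = 148·10717 − 3411·465
1 = −3411·43333 + 13792·10717
1 = 13792·1094042 − 348211·43333
1 = −348211·6607585 + 2103058·1094042
1 = 2103058·7701627 − 2451269·6607585
1 = −2451269·22010839 + 7005596·7701627
1 = 7005596·73734144 − 23468057·22010839
Hence 22010839⁻¹ ≡ -23468057 ≡ 50266087 (mod 73734144).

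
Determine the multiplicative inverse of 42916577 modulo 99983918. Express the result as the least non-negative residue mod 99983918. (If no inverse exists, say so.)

16157949

gcd(99983918, 42916577) by repeated division:
99983918 = 2×42916577 + 14150764
42916577 = 3×14150764 + 464285
14150764 = 30×464285 + 222214
464285 = 2×222214 + 19857
222214 = 11×19857 + 3787
19857 = 5×3787 + 922
3787 = 4×922 + 99
922 = 9×99 + 31
99 = 3×31 + 6
31 = 5×6 + 1
6 = 6×1 + 0
The gcd is 1. Working backward:
1 = 31 − 5·6
1 = −5·99 + 16·31
1 = 16·922 − 149·99
1 = −149·3787 + 612·922
1 = 612·19857 − 3209·3787
1 = −3209·222214 + 35911·19857
1 = 35911·464285 − 75031·222214
1 = −75031·14150764 + 2286841·464285
1 = 2286841·42916577 − 6935554·14150764
1 = −6935554·99983918 + 16157949·42916577
So 42916577·16157949 ≡ 1 (mod 99983918).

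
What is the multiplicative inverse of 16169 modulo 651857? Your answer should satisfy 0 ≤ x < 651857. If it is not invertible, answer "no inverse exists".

198230

Extended Euclidean algorithm:
651857 = 40·16169 + 5097
16169 = 3·5097 + 878
5097 = 5·878 + 707
878 = 1·707 + 171
707 = 4·171 + 23
171 = 7·23 + 10
23 = 2·10 + 3
10 = 3·3 + 1
3 = 3·1 + 0
The gcd is 1. Working backward:
1 = 10 − 3·3
1 = −3·23 + 7·10
1 = 7·171 − 52·23
1 = −52·707 + 215·171
1 = 215·878 − 267·707
1 = −267·5097 + 1550·878
1 = 1550·16169 − 4917·5097
1 = −4917·651857 + 198230·16169
So 16169·198230 ≡ 1 (mod 651857).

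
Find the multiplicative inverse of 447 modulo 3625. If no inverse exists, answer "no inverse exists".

3033

Extended Euclidean algorithm:
3625 = 8·447 + 49
447 = 9·49 + 6
49 = 8·6 + 1
6 = 6·1 + 0
Since gcd(447, 3625) = 1, back-substitute to write 1 as a combination:
1 = 49 − 8·6
1 = −8·447 + 73·49
1 = 73·3625 − 592·447
Hence 447⁻¹ ≡ -592 ≡ 3033 (mod 3625).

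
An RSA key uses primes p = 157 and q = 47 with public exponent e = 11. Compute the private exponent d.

5219

φ(n) = (p−1)(q−1) = 156·46 = 7176.
Need d with 11·d ≡ 1 (mod 7176). Apply the extended Euclidean algorithm:
7176 = 652×11 + 4
11 = 2×4 + 3
4 = 1×3 + 1
3 = 3×1 + 0
Back-substitute:
1 = 4 − 3
1 = −11 + 3·4
1 = 3·7176 − 1957·11
So 11·(-1957) ≡ 1 (mod 7176), hence d ≡ -1957 ≡ 5219 (mod 7176).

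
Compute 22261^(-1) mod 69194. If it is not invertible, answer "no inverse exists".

Run Euclid on (69194, 22261):
69194 = 3·22261 + 2411
22261 = 9·2411 + 562
2411 = 4·562 + 163
562 = 3·163 + 73
163 = 2·73 + 17
73 = 4·17 + 5
17 = 3·5 + 2
5 = 2·2 + 1
2 = 2·1 + 0
The gcd is 1. Working backward:
1 = 5 − 2·2
1 = −2·17 + 7·5
1 = 7·73 − 30·17
1 = −30·163 + 67·73
1 = 67·562 − 231·163
1 = −231·2411 + 991·562
1 = 991·22261 − 9150·2411
1 = −9150·69194 + 28441·22261
So 22261·28441 ≡ 1 (mod 69194).

28441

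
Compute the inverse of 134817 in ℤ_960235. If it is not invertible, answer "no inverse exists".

128198

Extended Euclidean algorithm:
960235 = 7*134817 + 16516
134817 = 8*16516 + 2689
16516 = 6*2689 + 382
2689 = 7*382 + 15
382 = 25*15 + 7
15 = 2*7 + 1
7 = 7*1 + 0
The gcd is 1. Working backward:
1 = 15 − 2·7
1 = −2·382 + 51·15
1 = 51·2689 − 359·382
1 = −359·16516 + 2205·2689
1 = 2205·134817 − 17999·16516
1 = −17999·960235 + 128198·134817
So 134817·128198 ≡ 1 (mod 960235).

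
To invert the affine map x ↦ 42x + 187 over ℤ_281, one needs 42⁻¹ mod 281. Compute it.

Run Euclid on (281, 42):
281 = 6*42 + 29
42 = 1*29 + 13
29 = 2*13 + 3
13 = 4*3 + 1
3 = 3*1 + 0
The gcd is 1. Working backward:
1 = 13 − 4·3
1 = −4·29 + 9·13
1 = 9·42 − 13·29
1 = −13·281 + 87·42
So 42·87 ≡ 1 (mod 281).

87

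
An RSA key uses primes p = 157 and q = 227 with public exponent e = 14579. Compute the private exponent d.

φ(n) = (p−1)(q−1) = 156·226 = 35256.
Need d with 14579·d ≡ 1 (mod 35256). Apply the extended Euclidean algorithm:
35256 = 2×14579 + 6098
14579 = 2×6098 + 2383
6098 = 2×2383 + 1332
2383 = 1×1332 + 1051
1332 = 1×1051 + 281
1051 = 3×281 + 208
281 = 1×208 + 73
208 = 2×73 + 62
73 = 1×62 + 11
62 = 5×11 + 7
11 = 1×7 + 4
7 = 1×4 + 3
4 = 1×3 + 1
3 = 3×1 + 0
Back-substitute:
1 = 4 − 3
1 = −7 + 2·4
1 = 2·11 − 3·7
1 = −3·62 + 17·11
1 = 17·73 − 20·62
1 = −20·208 + 57·73
1 = 57·281 − 77·208
1 = −77·1051 + 288·281
1 = 288·1332 − 365·1051
1 = −365·2383 + 653·1332
1 = 653·6098 − 1671·2383
1 = −1671·14579 + 3995·6098
1 = 3995·35256 − 9661·14579
So 14579·(-9661) ≡ 1 (mod 35256), hence d ≡ -9661 ≡ 25595 (mod 35256).

25595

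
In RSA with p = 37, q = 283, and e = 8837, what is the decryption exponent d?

2069

φ(n) = (p−1)(q−1) = 36·282 = 10152.
Need d with 8837·d ≡ 1 (mod 10152). Apply the extended Euclidean algorithm:
10152 = 1*8837 + 1315
8837 = 6*1315 + 947
1315 = 1*947 + 368
947 = 2*368 + 211
368 = 1*211 + 157
211 = 1*157 + 54
157 = 2*54 + 49
54 = 1*49 + 5
49 = 9*5 + 4
5 = 1*4 + 1
4 = 4*1 + 0
Back-substitute:
1 = 5 − 4
1 = −49 + 10·5
1 = 10·54 − 11·49
1 = −11·157 + 32·54
1 = 32·211 − 43·157
1 = −43·368 + 75·211
1 = 75·947 − 193·368
1 = −193·1315 + 268·947
1 = 268·8837 − 1801·1315
1 = −1801·10152 + 2069·8837
So 8837·2069 ≡ 1 (mod 10152), hence d = 2069.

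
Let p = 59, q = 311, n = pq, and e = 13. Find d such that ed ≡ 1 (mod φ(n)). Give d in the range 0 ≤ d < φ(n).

φ(n) = (p−1)(q−1) = 58·310 = 17980.
Need d with 13·d ≡ 1 (mod 17980). Apply the extended Euclidean algorithm:
17980 = 1383*13 + 1
13 = 13*1 + 0
Back-substitute:
1 = 17980 − 1383·13
So 13·(-1383) ≡ 1 (mod 17980), hence d ≡ -1383 ≡ 16597 (mod 17980).

16597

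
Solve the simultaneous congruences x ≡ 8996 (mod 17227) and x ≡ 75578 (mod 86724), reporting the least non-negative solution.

Write x = 8996 + 17227·k. Then 17227·k ≡ 75578 − 8996 ≡ 66582 (mod 86724).
Need 17227⁻¹ mod 86724. Extended Euclid on (86724, 17227):
86724 = 5×17227 + 589
17227 = 29×589 + 146
589 = 4×146 + 5
146 = 29×5 + 1
5 = 5×1 + 0
Back-substitute:
1 = 146 − 29·5
1 = −29·589 + 117·146
1 = 117·17227 − 3422·589
1 = −3422·86724 + 17227·17227
17227⁻¹ ≡ 17227 (mod 86724), so k ≡ 17227·66582 ≡ 83214 (mod 86724).
x = 8996 + 17227·83214 = 1433536574.

1433536574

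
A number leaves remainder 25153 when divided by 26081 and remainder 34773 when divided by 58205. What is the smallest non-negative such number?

Write x = 25153 + 26081·k. Then 26081·k ≡ 34773 − 25153 ≡ 9620 (mod 58205).
Need 26081⁻¹ mod 58205. Extended Euclid on (58205, 26081):
58205 = 2*26081 + 6043
26081 = 4*6043 + 1909
6043 = 3*1909 + 316
1909 = 6*316 + 13
316 = 24*13 + 4
13 = 3*4 + 1
4 = 4*1 + 0
Back-substitute:
1 = 13 − 3·4
1 = −3·316 + 73·13
1 = 73·1909 − 441·316
1 = −441·6043 + 1396·1909
1 = 1396·26081 − 6025·6043
1 = −6025·58205 + 13446·26081
26081⁻¹ ≡ 13446 (mod 58205), so k ≡ 13446·9620 ≡ 19010 (mod 58205).
x = 25153 + 26081·19010 = 495824963.

495824963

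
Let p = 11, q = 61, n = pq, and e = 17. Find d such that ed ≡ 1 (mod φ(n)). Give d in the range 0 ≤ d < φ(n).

353

φ(n) = (p−1)(q−1) = 10·60 = 600.
Need d with 17·d ≡ 1 (mod 600). Apply the extended Euclidean algorithm:
600 = 35·17 + 5
17 = 3·5 + 2
5 = 2·2 + 1
2 = 2·1 + 0
Back-substitute:
1 = 5 − 2·2
1 = −2·17 + 7·5
1 = 7·600 − 247·17
So 17·(-247) ≡ 1 (mod 600), hence d ≡ -247 ≡ 353 (mod 600).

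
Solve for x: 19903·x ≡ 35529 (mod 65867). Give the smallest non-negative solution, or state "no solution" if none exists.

First find gcd(19903, 65867):
65867 = 3×19903 + 6158
19903 = 3×6158 + 1429
6158 = 4×1429 + 442
1429 = 3×442 + 103
442 = 4×103 + 30
103 = 3×30 + 13
30 = 2×13 + 4
13 = 3×4 + 1
4 = 4×1 + 0
gcd = 1, so a unique solution mod 65867 exists.
Back-substitute for the Bézout coefficients:
1 = 13 − 3·4
1 = −3·30 + 7·13
1 = 7·103 − 24·30
1 = −24·442 + 103·103
1 = 103·1429 − 333·442
1 = −333·6158 + 1435·1429
1 = 1435·19903 − 4638·6158
1 = −4638·65867 + 15349·19903
So 19903·(15349) ≡ 1 (mod 65867), giving 19903⁻¹ ≡ 15349.
x ≡ 19903⁻¹·35529 ≡ 15349·35529 ≡ 21728 (mod 65867).

21728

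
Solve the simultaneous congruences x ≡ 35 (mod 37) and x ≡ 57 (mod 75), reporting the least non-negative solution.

Write x = 35 + 37·k. Then 37·k ≡ 57 − 35 ≡ 22 (mod 75).
Need 37⁻¹ mod 75. Extended Euclid on (75, 37):
75 = 2*37 + 1
37 = 37*1 + 0
Back-substitute:
1 = 75 − 2·37
37⁻¹ ≡ 73 (mod 75), so k ≡ 73·22 ≡ 31 (mod 75).
x = 35 + 37·31 = 1182.

1182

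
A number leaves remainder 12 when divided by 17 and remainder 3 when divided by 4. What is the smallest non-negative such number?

Write x = 12 + 17·k. Then 17·k ≡ 3 − 12 ≡ 3 (mod 4).
Need 17⁻¹ mod 4. Extended Euclid on (4, 1):
4 = 4×1 + 0
17⁻¹ ≡ 1 (mod 4), so k ≡ 1·3 ≡ 3 (mod 4).
x = 12 + 17·3 = 63.

63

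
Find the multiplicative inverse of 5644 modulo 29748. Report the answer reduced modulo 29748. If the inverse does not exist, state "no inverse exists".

no inverse exists

Euclidean algorithm on 29748, 5644:
29748 = 5*5644 + 1528
5644 = 3*1528 + 1060
1528 = 1*1060 + 468
1060 = 2*468 + 124
468 = 3*124 + 96
124 = 1*96 + 28
96 = 3*28 + 12
28 = 2*12 + 4
12 = 3*4 + 0
gcd(5644, 29748) = 4 ≠ 1, so 5644 has no multiplicative inverse modulo 29748.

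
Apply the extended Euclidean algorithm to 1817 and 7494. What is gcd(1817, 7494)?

1

Euclidean algorithm:
7494 = 4·1817 + 226
1817 = 8·226 + 9
226 = 25·9 + 1
9 = 9·1 + 0
gcd(1817, 7494) = 1.
Working backward:
1 = 226 − 25·9
1 = −25·1817 + 201·226
1 = 201·7494 − 829·1817
So 1 = (201)·7494 + (-829)·1817.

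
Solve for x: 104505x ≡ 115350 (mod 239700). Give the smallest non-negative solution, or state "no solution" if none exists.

15910

First find gcd(104505, 239700):
239700 = 2*104505 + 30690
104505 = 3*30690 + 12435
30690 = 2*12435 + 5820
12435 = 2*5820 + 795
5820 = 7*795 + 255
795 = 3*255 + 30
255 = 8*30 + 15
30 = 2*15 + 0
gcd = 15 and 15 | 115350, so solutions exist. Divide through by 15: 6967x ≡ 7690 (mod 15980).
Now find 6967⁻¹ mod 15980:
15980 = 2·6967 + 2046
6967 = 3·2046 + 829
2046 = 2·829 + 388
829 = 2·388 + 53
388 = 7·53 + 17
53 = 3·17 + 2
17 = 8·2 + 1
2 = 2·1 + 0
Back-substitute:
1 = 17 − 8·2
1 = −8·53 + 25·17
1 = 25·388 − 183·53
1 = −183·829 + 391·388
1 = 391·2046 − 965·829
1 = −965·6967 + 3286·2046
1 = 3286·15980 − 7537·6967
So 6967·(-7537) ≡ 1 (mod 15980), i.e. 6967⁻¹ ≡ 8443.
Then x ≡ 8443·7690 ≡ 15910 (mod 15980); the smallest non-negative solution is x = 15910.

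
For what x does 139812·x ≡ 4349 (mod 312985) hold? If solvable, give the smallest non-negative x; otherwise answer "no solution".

284042

First find gcd(139812, 312985):
312985 = 2*139812 + 33361
139812 = 4*33361 + 6368
33361 = 5*6368 + 1521
6368 = 4*1521 + 284
1521 = 5*284 + 101
284 = 2*101 + 82
101 = 1*82 + 19
82 = 4*19 + 6
19 = 3*6 + 1
6 = 6*1 + 0
gcd = 1, so a unique solution mod 312985 exists.
Back-substitute for the Bézout coefficients:
1 = 19 − 3·6
1 = −3·82 + 13·19
1 = 13·101 − 16·82
1 = −16·284 + 45·101
1 = 45·1521 − 241·284
1 = −241·6368 + 1009·1521
1 = 1009·33361 − 5286·6368
1 = −5286·139812 + 22153·33361
1 = 22153·312985 − 49592·139812
So 139812·(-49592) ≡ 1 (mod 312985), giving 139812⁻¹ ≡ 263393.
x ≡ 139812⁻¹·4349 ≡ 263393·4349 ≡ 284042 (mod 312985).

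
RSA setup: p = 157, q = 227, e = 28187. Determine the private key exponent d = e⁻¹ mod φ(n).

φ(n) = (p−1)(q−1) = 156·226 = 35256.
Need d with 28187·d ≡ 1 (mod 35256). Apply the extended Euclidean algorithm:
35256 = 1*28187 + 7069
28187 = 3*7069 + 6980
7069 = 1*6980 + 89
6980 = 78*89 + 38
89 = 2*38 + 13
38 = 2*13 + 12
13 = 1*12 + 1
12 = 12*1 + 0
Back-substitute:
1 = 13 − 12
1 = −38 + 3·13
1 = 3·89 − 7·38
1 = −7·6980 + 549·89
1 = 549·7069 − 556·6980
1 = −556·28187 + 2217·7069
1 = 2217·35256 − 2773·28187
So 28187·(-2773) ≡ 1 (mod 35256), hence d ≡ -2773 ≡ 32483 (mod 35256).

32483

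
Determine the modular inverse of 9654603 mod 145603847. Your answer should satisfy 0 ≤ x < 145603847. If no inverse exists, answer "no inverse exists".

97514069

Run Euclid on (145603847, 9654603):
145603847 = 15*9654603 + 784802
9654603 = 12*784802 + 236979
784802 = 3*236979 + 73865
236979 = 3*73865 + 15384
73865 = 4*15384 + 12329
15384 = 1*12329 + 3055
12329 = 4*3055 + 109
3055 = 28*109 + 3
109 = 36*3 + 1
3 = 3*1 + 0
The gcd is 1. Working backward:
1 = 109 − 36·3
1 = −36·3055 + 1009·109
1 = 1009·12329 − 4072·3055
1 = −4072·15384 + 5081·12329
1 = 5081·73865 − 24396·15384
1 = −24396·236979 + 78269·73865
1 = 78269·784802 − 259203·236979
1 = −259203·9654603 + 3188705·784802
1 = 3188705·145603847 − 48089778·9654603
So 9654603·(-48089778) ≡ 1 (mod 145603847), and -48089778 ≡ 97514069 (mod 145603847).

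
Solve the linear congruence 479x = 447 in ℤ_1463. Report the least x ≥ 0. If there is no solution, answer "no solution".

First find gcd(479, 1463):
1463 = 3·479 + 26
479 = 18·26 + 11
26 = 2·11 + 4
11 = 2·4 + 3
4 = 1·3 + 1
3 = 3·1 + 0
gcd = 1, so a unique solution mod 1463 exists.
Back-substitute for the Bézout coefficients:
1 = 4 − 3
1 = −11 + 3·4
1 = 3·26 − 7·11
1 = −7·479 + 129·26
1 = 129·1463 − 394·479
So 479·(-394) ≡ 1 (mod 1463), giving 479⁻¹ ≡ 1069.
x ≡ 479⁻¹·447 ≡ 1069·447 ≡ 905 (mod 1463).

905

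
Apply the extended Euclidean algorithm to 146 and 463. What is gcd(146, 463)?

1

Apply Euclid's algorithm to 463 and 146:
463 = 3·146 + 25
146 = 5·25 + 21
25 = 1·21 + 4
21 = 5·4 + 1
4 = 4·1 + 0
gcd(146, 463) = 1.
Working backward:
1 = 21 − 5·4
1 = −5·25 + 6·21
1 = 6·146 − 35·25
1 = −35·463 + 111·146
So 1 = (-35)·463 + (111)·146.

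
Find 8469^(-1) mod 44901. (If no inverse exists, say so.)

Compute gcd(8469, 44901):
44901 = 5*8469 + 2556
8469 = 3*2556 + 801
2556 = 3*801 + 153
801 = 5*153 + 36
153 = 4*36 + 9
36 = 4*9 + 0
gcd(8469, 44901) = 9 ≠ 1, so 8469 has no multiplicative inverse modulo 44901.

no inverse exists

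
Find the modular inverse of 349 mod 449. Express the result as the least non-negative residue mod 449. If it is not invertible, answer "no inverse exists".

Apply the Euclidean algorithm to 449 and 349:
449 = 1*349 + 100
349 = 3*100 + 49
100 = 2*49 + 2
49 = 24*2 + 1
2 = 2*1 + 0
Since gcd(349, 449) = 1, back-substitute to write 1 as a combination:
1 = 49 − 24·2
1 = −24·100 + 49·49
1 = 49·349 − 171·100
1 = −171·449 + 220·349
So 349·220 ≡ 1 (mod 449).

220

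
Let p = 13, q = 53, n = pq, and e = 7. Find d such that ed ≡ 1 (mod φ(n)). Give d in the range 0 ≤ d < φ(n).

φ(n) = (p−1)(q−1) = 12·52 = 624.
Need d with 7·d ≡ 1 (mod 624). Apply the extended Euclidean algorithm:
624 = 89·7 + 1
7 = 7·1 + 0
Back-substitute:
1 = 624 − 89·7
So 7·(-89) ≡ 1 (mod 624), hence d ≡ -89 ≡ 535 (mod 624).

535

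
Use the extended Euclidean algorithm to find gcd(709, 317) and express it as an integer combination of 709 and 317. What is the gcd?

1

Apply Euclid's algorithm to 709 and 317:
709 = 2×317 + 75
317 = 4×75 + 17
75 = 4×17 + 7
17 = 2×7 + 3
7 = 2×3 + 1
3 = 3×1 + 0
gcd(709, 317) = 1.
Express as a combination:
1 = 7 − 2·3
1 = −2·17 + 5·7
1 = 5·75 − 22·17
1 = −22·317 + 93·75
1 = 93·709 − 208·317
So 1 = (93)·709 + (-208)·317.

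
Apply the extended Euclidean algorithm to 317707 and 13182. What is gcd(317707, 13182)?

Apply Euclid's algorithm to 317707 and 13182:
317707 = 24*13182 + 1339
13182 = 9*1339 + 1131
1339 = 1*1131 + 208
1131 = 5*208 + 91
208 = 2*91 + 26
91 = 3*26 + 13
26 = 2*13 + 0
gcd(317707, 13182) = 13.
Working backward:
13 = 91 − 3·26
13 = −3·208 + 7·91
13 = 7·1131 − 38·208
13 = −38·1339 + 45·1131
13 = 45·13182 − 443·1339
13 = −443·317707 + 10677·13182
So 13 = (-443)·317707 + (10677)·13182.

13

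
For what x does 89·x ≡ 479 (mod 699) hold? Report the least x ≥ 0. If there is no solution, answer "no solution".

241

First find gcd(89, 699):
699 = 7×89 + 76
89 = 1×76 + 13
76 = 5×13 + 11
13 = 1×11 + 2
11 = 5×2 + 1
2 = 2×1 + 0
gcd = 1, so a unique solution mod 699 exists.
Back-substitute for the Bézout coefficients:
1 = 11 − 5·2
1 = −5·13 + 6·11
1 = 6·76 − 35·13
1 = −35·89 + 41·76
1 = 41·699 − 322·89
So 89·(-322) ≡ 1 (mod 699), giving 89⁻¹ ≡ 377.
x ≡ 89⁻¹·479 ≡ 377·479 ≡ 241 (mod 699).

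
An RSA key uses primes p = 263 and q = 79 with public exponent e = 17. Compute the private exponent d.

φ(n) = (p−1)(q−1) = 262·78 = 20436.
Need d with 17·d ≡ 1 (mod 20436). Apply the extended Euclidean algorithm:
20436 = 1202×17 + 2
17 = 8×2 + 1
2 = 2×1 + 0
Back-substitute:
1 = 17 − 8·2
1 = −8·20436 + 9617·17
So 17·9617 ≡ 1 (mod 20436), hence d = 9617.

9617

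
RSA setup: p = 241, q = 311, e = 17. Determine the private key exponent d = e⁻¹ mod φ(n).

φ(n) = (p−1)(q−1) = 240·310 = 74400.
Need d with 17·d ≡ 1 (mod 74400). Apply the extended Euclidean algorithm:
74400 = 4376·17 + 8
17 = 2·8 + 1
8 = 8·1 + 0
Back-substitute:
1 = 17 − 2·8
1 = −2·74400 + 8753·17
So 17·8753 ≡ 1 (mod 74400), hence d = 8753.

8753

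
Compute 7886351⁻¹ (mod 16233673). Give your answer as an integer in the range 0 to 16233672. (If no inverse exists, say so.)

Apply the Euclidean algorithm to 16233673 and 7886351:
16233673 = 2·7886351 + 460971
7886351 = 17·460971 + 49844
460971 = 9·49844 + 12375
49844 = 4·12375 + 344
12375 = 35·344 + 335
344 = 1·335 + 9
335 = 37·9 + 2
9 = 4·2 + 1
2 = 2·1 + 0
gcd = 1, so the inverse exists. Back-substitute:
1 = 9 − 4·2
1 = −4·335 + 149·9
1 = 149·344 − 153·335
1 = −153·12375 + 5504·344
1 = 5504·49844 − 22169·12375
1 = −22169·460971 + 205025·49844
1 = 205025·7886351 − 3507594·460971
1 = −3507594·16233673 + 7220213·7886351
So 7886351·7220213 ≡ 1 (mod 16233673).

7220213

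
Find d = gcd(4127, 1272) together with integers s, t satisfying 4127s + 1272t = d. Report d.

Euclidean algorithm:
4127 = 3*1272 + 311
1272 = 4*311 + 28
311 = 11*28 + 3
28 = 9*3 + 1
3 = 3*1 + 0
gcd(4127, 1272) = 1.
Express as a combination:
1 = 28 − 9·3
1 = −9·311 + 100·28
1 = 100·1272 − 409·311
1 = −409·4127 + 1327·1272
So 1 = (-409)·4127 + (1327)·1272.

1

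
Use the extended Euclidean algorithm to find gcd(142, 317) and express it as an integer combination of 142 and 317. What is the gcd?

Apply Euclid's algorithm to 317 and 142:
317 = 2*142 + 33
142 = 4*33 + 10
33 = 3*10 + 3
10 = 3*3 + 1
3 = 3*1 + 0
gcd(142, 317) = 1.
Express as a combination:
1 = 10 − 3·3
1 = −3·33 + 10·10
1 = 10·142 − 43·33
1 = −43·317 + 96·142
So 1 = (-43)·317 + (96)·142.

1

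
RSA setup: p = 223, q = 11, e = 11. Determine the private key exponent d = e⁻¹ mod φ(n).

1211

φ(n) = (p−1)(q−1) = 222·10 = 2220.
Need d with 11·d ≡ 1 (mod 2220). Apply the extended Euclidean algorithm:
2220 = 201·11 + 9
11 = 1·9 + 2
9 = 4·2 + 1
2 = 2·1 + 0
Back-substitute:
1 = 9 − 4·2
1 = −4·11 + 5·9
1 = 5·2220 − 1009·11
So 11·(-1009) ≡ 1 (mod 2220), hence d ≡ -1009 ≡ 1211 (mod 2220).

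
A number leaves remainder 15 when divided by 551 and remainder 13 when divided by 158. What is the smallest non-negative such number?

Write x = 15 + 551·k. Then 551·k ≡ 13 − 15 ≡ 156 (mod 158).
Need 551⁻¹ mod 158. Extended Euclid on (158, 77):
158 = 2*77 + 4
77 = 19*4 + 1
4 = 4*1 + 0
Back-substitute:
1 = 77 − 19·4
1 = −19·158 + 39·77
551⁻¹ ≡ 39 (mod 158), so k ≡ 39·156 ≡ 80 (mod 158).
x = 15 + 551·80 = 44095.

44095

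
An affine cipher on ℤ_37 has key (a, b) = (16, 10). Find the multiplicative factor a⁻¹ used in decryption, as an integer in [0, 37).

Extended Euclidean algorithm:
37 = 2·16 + 5
16 = 3·5 + 1
5 = 5·1 + 0
Since gcd(16, 37) = 1, back-substitute to write 1 as a combination:
1 = 16 − 3·5
1 = −3·37 + 7·16
So 16·7 ≡ 1 (mod 37).

7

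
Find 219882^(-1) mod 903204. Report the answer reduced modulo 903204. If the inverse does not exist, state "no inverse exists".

no inverse exists

Compute gcd(219882, 903204):
903204 = 4×219882 + 23676
219882 = 9×23676 + 6798
23676 = 3×6798 + 3282
6798 = 2×3282 + 234
3282 = 14×234 + 6
234 = 39×6 + 0
Since gcd = 6 > 1, 219882 is not a unit mod 903204.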